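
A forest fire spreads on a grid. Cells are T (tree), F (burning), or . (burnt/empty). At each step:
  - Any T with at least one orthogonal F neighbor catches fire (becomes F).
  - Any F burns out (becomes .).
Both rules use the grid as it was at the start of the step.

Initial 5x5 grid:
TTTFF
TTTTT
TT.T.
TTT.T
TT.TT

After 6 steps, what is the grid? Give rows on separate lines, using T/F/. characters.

Step 1: 3 trees catch fire, 2 burn out
  TTF..
  TTTFF
  TT.T.
  TTT.T
  TT.TT
Step 2: 3 trees catch fire, 3 burn out
  TF...
  TTF..
  TT.F.
  TTT.T
  TT.TT
Step 3: 2 trees catch fire, 3 burn out
  F....
  TF...
  TT...
  TTT.T
  TT.TT
Step 4: 2 trees catch fire, 2 burn out
  .....
  F....
  TF...
  TTT.T
  TT.TT
Step 5: 2 trees catch fire, 2 burn out
  .....
  .....
  F....
  TFT.T
  TT.TT
Step 6: 3 trees catch fire, 2 burn out
  .....
  .....
  .....
  F.F.T
  TF.TT

.....
.....
.....
F.F.T
TF.TT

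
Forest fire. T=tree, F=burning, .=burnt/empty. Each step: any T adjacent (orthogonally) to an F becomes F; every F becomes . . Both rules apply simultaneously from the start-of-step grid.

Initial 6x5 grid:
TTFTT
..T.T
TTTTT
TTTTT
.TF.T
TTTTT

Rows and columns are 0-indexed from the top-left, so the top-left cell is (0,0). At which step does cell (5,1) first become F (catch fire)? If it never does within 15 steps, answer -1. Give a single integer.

Step 1: cell (5,1)='T' (+6 fires, +2 burnt)
Step 2: cell (5,1)='F' (+7 fires, +6 burnt)
  -> target ignites at step 2
Step 3: cell (5,1)='.' (+7 fires, +7 burnt)
Step 4: cell (5,1)='.' (+3 fires, +7 burnt)
Step 5: cell (5,1)='.' (+0 fires, +3 burnt)
  fire out at step 5

2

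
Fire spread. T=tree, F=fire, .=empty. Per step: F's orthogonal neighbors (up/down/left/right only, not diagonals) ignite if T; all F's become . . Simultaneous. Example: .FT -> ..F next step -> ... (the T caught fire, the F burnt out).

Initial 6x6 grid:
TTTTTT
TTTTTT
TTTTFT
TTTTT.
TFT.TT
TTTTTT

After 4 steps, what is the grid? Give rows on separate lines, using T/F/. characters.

Step 1: 8 trees catch fire, 2 burn out
  TTTTTT
  TTTTFT
  TTTF.F
  TFTTF.
  F.F.TT
  TFTTTT
Step 2: 11 trees catch fire, 8 burn out
  TTTTFT
  TTTF.F
  TFF...
  F.FF..
  ....FT
  F.FTTT
Step 3: 8 trees catch fire, 11 burn out
  TTTF.F
  TFF...
  F.....
  ......
  .....F
  ...FFT
Step 4: 4 trees catch fire, 8 burn out
  TFF...
  F.....
  ......
  ......
  ......
  .....F

TFF...
F.....
......
......
......
.....F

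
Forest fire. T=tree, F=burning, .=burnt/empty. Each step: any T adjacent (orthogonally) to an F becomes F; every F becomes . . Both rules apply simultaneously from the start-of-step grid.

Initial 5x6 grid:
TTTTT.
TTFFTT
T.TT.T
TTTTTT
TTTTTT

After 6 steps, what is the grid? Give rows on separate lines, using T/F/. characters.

Step 1: 6 trees catch fire, 2 burn out
  TTFFT.
  TF..FT
  T.FF.T
  TTTTTT
  TTTTTT
Step 2: 6 trees catch fire, 6 burn out
  TF..F.
  F....F
  T....T
  TTFFTT
  TTTTTT
Step 3: 7 trees catch fire, 6 burn out
  F.....
  ......
  F....F
  TF..FT
  TTFFTT
Step 4: 4 trees catch fire, 7 burn out
  ......
  ......
  ......
  F....F
  TF..FT
Step 5: 2 trees catch fire, 4 burn out
  ......
  ......
  ......
  ......
  F....F
Step 6: 0 trees catch fire, 2 burn out
  ......
  ......
  ......
  ......
  ......

......
......
......
......
......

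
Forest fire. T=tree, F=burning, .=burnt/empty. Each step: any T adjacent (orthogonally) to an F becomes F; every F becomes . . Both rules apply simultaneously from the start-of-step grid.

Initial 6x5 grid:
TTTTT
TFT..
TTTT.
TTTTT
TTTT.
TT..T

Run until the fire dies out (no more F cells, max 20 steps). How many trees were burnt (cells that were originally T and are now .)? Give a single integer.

Answer: 22

Derivation:
Step 1: +4 fires, +1 burnt (F count now 4)
Step 2: +5 fires, +4 burnt (F count now 5)
Step 3: +5 fires, +5 burnt (F count now 5)
Step 4: +5 fires, +5 burnt (F count now 5)
Step 5: +3 fires, +5 burnt (F count now 3)
Step 6: +0 fires, +3 burnt (F count now 0)
Fire out after step 6
Initially T: 23, now '.': 29
Total burnt (originally-T cells now '.'): 22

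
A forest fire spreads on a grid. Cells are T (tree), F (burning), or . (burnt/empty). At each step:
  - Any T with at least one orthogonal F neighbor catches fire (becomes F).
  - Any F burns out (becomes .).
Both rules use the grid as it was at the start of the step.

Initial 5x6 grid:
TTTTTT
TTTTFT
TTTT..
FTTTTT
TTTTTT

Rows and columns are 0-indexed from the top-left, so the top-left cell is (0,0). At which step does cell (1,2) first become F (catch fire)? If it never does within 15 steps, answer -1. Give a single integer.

Step 1: cell (1,2)='T' (+6 fires, +2 burnt)
Step 2: cell (1,2)='F' (+8 fires, +6 burnt)
  -> target ignites at step 2
Step 3: cell (1,2)='.' (+6 fires, +8 burnt)
Step 4: cell (1,2)='.' (+3 fires, +6 burnt)
Step 5: cell (1,2)='.' (+2 fires, +3 burnt)
Step 6: cell (1,2)='.' (+1 fires, +2 burnt)
Step 7: cell (1,2)='.' (+0 fires, +1 burnt)
  fire out at step 7

2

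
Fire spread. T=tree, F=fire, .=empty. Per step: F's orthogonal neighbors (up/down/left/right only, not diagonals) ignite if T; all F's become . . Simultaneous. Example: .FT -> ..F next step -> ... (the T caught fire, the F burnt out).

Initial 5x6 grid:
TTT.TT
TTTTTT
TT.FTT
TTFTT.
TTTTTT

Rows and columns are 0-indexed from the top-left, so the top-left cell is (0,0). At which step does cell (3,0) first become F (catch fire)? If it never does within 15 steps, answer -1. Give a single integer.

Step 1: cell (3,0)='T' (+5 fires, +2 burnt)
Step 2: cell (3,0)='F' (+8 fires, +5 burnt)
  -> target ignites at step 2
Step 3: cell (3,0)='.' (+7 fires, +8 burnt)
Step 4: cell (3,0)='.' (+4 fires, +7 burnt)
Step 5: cell (3,0)='.' (+1 fires, +4 burnt)
Step 6: cell (3,0)='.' (+0 fires, +1 burnt)
  fire out at step 6

2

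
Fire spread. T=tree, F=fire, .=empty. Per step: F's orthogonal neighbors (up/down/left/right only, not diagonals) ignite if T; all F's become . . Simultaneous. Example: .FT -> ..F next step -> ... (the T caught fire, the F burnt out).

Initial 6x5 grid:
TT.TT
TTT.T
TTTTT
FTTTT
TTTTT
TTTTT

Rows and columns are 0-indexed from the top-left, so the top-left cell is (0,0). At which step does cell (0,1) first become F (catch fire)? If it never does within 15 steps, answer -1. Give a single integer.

Step 1: cell (0,1)='T' (+3 fires, +1 burnt)
Step 2: cell (0,1)='T' (+5 fires, +3 burnt)
Step 3: cell (0,1)='T' (+6 fires, +5 burnt)
Step 4: cell (0,1)='F' (+6 fires, +6 burnt)
  -> target ignites at step 4
Step 5: cell (0,1)='.' (+3 fires, +6 burnt)
Step 6: cell (0,1)='.' (+2 fires, +3 burnt)
Step 7: cell (0,1)='.' (+1 fires, +2 burnt)
Step 8: cell (0,1)='.' (+1 fires, +1 burnt)
Step 9: cell (0,1)='.' (+0 fires, +1 burnt)
  fire out at step 9

4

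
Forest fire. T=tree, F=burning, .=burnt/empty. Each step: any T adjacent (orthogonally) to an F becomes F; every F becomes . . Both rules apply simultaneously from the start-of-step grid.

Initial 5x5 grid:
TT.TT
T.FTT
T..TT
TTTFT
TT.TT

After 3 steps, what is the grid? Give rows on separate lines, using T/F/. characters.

Step 1: 5 trees catch fire, 2 burn out
  TT.TT
  T..FT
  T..FT
  TTF.F
  TT.FT
Step 2: 5 trees catch fire, 5 burn out
  TT.FT
  T...F
  T...F
  TF...
  TT..F
Step 3: 3 trees catch fire, 5 burn out
  TT..F
  T....
  T....
  F....
  TF...

TT..F
T....
T....
F....
TF...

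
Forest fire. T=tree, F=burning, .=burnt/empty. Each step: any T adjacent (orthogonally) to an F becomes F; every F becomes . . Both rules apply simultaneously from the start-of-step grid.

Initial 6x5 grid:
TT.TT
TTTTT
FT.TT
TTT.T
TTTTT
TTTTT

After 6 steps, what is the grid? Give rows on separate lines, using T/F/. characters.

Step 1: 3 trees catch fire, 1 burn out
  TT.TT
  FTTTT
  .F.TT
  FTT.T
  TTTTT
  TTTTT
Step 2: 4 trees catch fire, 3 burn out
  FT.TT
  .FTTT
  ...TT
  .FT.T
  FTTTT
  TTTTT
Step 3: 5 trees catch fire, 4 burn out
  .F.TT
  ..FTT
  ...TT
  ..F.T
  .FTTT
  FTTTT
Step 4: 3 trees catch fire, 5 burn out
  ...TT
  ...FT
  ...TT
  ....T
  ..FTT
  .FTTT
Step 5: 5 trees catch fire, 3 burn out
  ...FT
  ....F
  ...FT
  ....T
  ...FT
  ..FTT
Step 6: 4 trees catch fire, 5 burn out
  ....F
  .....
  ....F
  ....T
  ....F
  ...FT

....F
.....
....F
....T
....F
...FT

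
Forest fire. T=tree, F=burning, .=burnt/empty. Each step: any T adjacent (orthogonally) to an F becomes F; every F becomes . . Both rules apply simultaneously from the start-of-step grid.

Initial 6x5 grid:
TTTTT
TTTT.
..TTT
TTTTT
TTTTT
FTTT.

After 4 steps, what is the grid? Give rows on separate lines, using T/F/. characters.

Step 1: 2 trees catch fire, 1 burn out
  TTTTT
  TTTT.
  ..TTT
  TTTTT
  FTTTT
  .FTT.
Step 2: 3 trees catch fire, 2 burn out
  TTTTT
  TTTT.
  ..TTT
  FTTTT
  .FTTT
  ..FT.
Step 3: 3 trees catch fire, 3 burn out
  TTTTT
  TTTT.
  ..TTT
  .FTTT
  ..FTT
  ...F.
Step 4: 2 trees catch fire, 3 burn out
  TTTTT
  TTTT.
  ..TTT
  ..FTT
  ...FT
  .....

TTTTT
TTTT.
..TTT
..FTT
...FT
.....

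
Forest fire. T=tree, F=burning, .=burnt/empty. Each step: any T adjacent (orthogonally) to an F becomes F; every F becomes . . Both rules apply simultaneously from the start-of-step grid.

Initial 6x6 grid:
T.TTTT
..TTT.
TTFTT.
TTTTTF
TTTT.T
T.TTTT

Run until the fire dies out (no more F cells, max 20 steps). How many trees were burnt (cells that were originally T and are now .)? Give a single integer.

Answer: 26

Derivation:
Step 1: +6 fires, +2 burnt (F count now 6)
Step 2: +8 fires, +6 burnt (F count now 8)
Step 3: +7 fires, +8 burnt (F count now 7)
Step 4: +3 fires, +7 burnt (F count now 3)
Step 5: +2 fires, +3 burnt (F count now 2)
Step 6: +0 fires, +2 burnt (F count now 0)
Fire out after step 6
Initially T: 27, now '.': 35
Total burnt (originally-T cells now '.'): 26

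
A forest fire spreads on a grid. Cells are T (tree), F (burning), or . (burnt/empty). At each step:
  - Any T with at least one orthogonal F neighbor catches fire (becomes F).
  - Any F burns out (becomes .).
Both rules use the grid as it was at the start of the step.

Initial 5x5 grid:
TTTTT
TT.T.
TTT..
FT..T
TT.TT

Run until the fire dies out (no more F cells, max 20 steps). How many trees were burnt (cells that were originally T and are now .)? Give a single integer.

Answer: 14

Derivation:
Step 1: +3 fires, +1 burnt (F count now 3)
Step 2: +3 fires, +3 burnt (F count now 3)
Step 3: +3 fires, +3 burnt (F count now 3)
Step 4: +1 fires, +3 burnt (F count now 1)
Step 5: +1 fires, +1 burnt (F count now 1)
Step 6: +1 fires, +1 burnt (F count now 1)
Step 7: +2 fires, +1 burnt (F count now 2)
Step 8: +0 fires, +2 burnt (F count now 0)
Fire out after step 8
Initially T: 17, now '.': 22
Total burnt (originally-T cells now '.'): 14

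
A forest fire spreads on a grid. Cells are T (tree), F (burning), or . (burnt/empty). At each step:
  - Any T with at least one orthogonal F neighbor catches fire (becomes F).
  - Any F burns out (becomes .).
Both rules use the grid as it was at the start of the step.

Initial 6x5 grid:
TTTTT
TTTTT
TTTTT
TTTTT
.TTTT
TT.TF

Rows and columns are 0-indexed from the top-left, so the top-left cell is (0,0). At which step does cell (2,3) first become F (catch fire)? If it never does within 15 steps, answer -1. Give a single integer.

Step 1: cell (2,3)='T' (+2 fires, +1 burnt)
Step 2: cell (2,3)='T' (+2 fires, +2 burnt)
Step 3: cell (2,3)='T' (+3 fires, +2 burnt)
Step 4: cell (2,3)='F' (+4 fires, +3 burnt)
  -> target ignites at step 4
Step 5: cell (2,3)='.' (+5 fires, +4 burnt)
Step 6: cell (2,3)='.' (+5 fires, +5 burnt)
Step 7: cell (2,3)='.' (+3 fires, +5 burnt)
Step 8: cell (2,3)='.' (+2 fires, +3 burnt)
Step 9: cell (2,3)='.' (+1 fires, +2 burnt)
Step 10: cell (2,3)='.' (+0 fires, +1 burnt)
  fire out at step 10

4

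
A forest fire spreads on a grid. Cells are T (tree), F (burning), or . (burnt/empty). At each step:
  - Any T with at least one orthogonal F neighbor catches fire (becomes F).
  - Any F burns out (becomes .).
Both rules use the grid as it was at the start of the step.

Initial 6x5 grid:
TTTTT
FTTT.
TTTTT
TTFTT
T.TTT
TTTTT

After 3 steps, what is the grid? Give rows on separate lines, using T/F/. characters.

Step 1: 7 trees catch fire, 2 burn out
  FTTTT
  .FTT.
  FTFTT
  TF.FT
  T.FTT
  TTTTT
Step 2: 8 trees catch fire, 7 burn out
  .FTTT
  ..FT.
  .F.FT
  F...F
  T..FT
  TTFTT
Step 3: 7 trees catch fire, 8 burn out
  ..FTT
  ...F.
  ....F
  .....
  F...F
  TF.FT

..FTT
...F.
....F
.....
F...F
TF.FT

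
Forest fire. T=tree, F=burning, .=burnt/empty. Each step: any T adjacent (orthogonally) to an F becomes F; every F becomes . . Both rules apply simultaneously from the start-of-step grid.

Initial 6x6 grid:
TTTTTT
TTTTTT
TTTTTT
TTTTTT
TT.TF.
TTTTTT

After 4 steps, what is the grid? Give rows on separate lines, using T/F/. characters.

Step 1: 3 trees catch fire, 1 burn out
  TTTTTT
  TTTTTT
  TTTTTT
  TTTTFT
  TT.F..
  TTTTFT
Step 2: 5 trees catch fire, 3 burn out
  TTTTTT
  TTTTTT
  TTTTFT
  TTTF.F
  TT....
  TTTF.F
Step 3: 5 trees catch fire, 5 burn out
  TTTTTT
  TTTTFT
  TTTF.F
  TTF...
  TT....
  TTF...
Step 4: 6 trees catch fire, 5 burn out
  TTTTFT
  TTTF.F
  TTF...
  TF....
  TT....
  TF....

TTTTFT
TTTF.F
TTF...
TF....
TT....
TF....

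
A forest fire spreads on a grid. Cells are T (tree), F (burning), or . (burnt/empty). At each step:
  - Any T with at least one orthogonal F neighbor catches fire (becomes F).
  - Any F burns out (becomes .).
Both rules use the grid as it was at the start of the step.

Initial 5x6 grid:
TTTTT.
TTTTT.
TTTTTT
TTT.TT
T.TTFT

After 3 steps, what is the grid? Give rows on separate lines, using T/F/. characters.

Step 1: 3 trees catch fire, 1 burn out
  TTTTT.
  TTTTT.
  TTTTTT
  TTT.FT
  T.TF.F
Step 2: 3 trees catch fire, 3 burn out
  TTTTT.
  TTTTT.
  TTTTFT
  TTT..F
  T.F...
Step 3: 4 trees catch fire, 3 burn out
  TTTTT.
  TTTTF.
  TTTF.F
  TTF...
  T.....

TTTTT.
TTTTF.
TTTF.F
TTF...
T.....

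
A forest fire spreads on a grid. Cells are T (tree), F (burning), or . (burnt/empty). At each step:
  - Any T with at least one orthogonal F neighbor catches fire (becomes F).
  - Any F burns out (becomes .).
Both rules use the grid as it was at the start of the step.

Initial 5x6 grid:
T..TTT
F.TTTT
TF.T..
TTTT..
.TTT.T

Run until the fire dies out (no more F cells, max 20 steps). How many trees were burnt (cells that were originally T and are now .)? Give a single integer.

Answer: 17

Derivation:
Step 1: +3 fires, +2 burnt (F count now 3)
Step 2: +3 fires, +3 burnt (F count now 3)
Step 3: +2 fires, +3 burnt (F count now 2)
Step 4: +2 fires, +2 burnt (F count now 2)
Step 5: +1 fires, +2 burnt (F count now 1)
Step 6: +3 fires, +1 burnt (F count now 3)
Step 7: +2 fires, +3 burnt (F count now 2)
Step 8: +1 fires, +2 burnt (F count now 1)
Step 9: +0 fires, +1 burnt (F count now 0)
Fire out after step 9
Initially T: 18, now '.': 29
Total burnt (originally-T cells now '.'): 17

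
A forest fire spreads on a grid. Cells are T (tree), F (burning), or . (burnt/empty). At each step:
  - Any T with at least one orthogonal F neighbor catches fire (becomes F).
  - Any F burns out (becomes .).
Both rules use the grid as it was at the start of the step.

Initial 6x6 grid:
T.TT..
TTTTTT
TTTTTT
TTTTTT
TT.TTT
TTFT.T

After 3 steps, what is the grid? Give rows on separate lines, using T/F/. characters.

Step 1: 2 trees catch fire, 1 burn out
  T.TT..
  TTTTTT
  TTTTTT
  TTTTTT
  TT.TTT
  TF.F.T
Step 2: 3 trees catch fire, 2 burn out
  T.TT..
  TTTTTT
  TTTTTT
  TTTTTT
  TF.FTT
  F....T
Step 3: 4 trees catch fire, 3 burn out
  T.TT..
  TTTTTT
  TTTTTT
  TFTFTT
  F...FT
  .....T

T.TT..
TTTTTT
TTTTTT
TFTFTT
F...FT
.....T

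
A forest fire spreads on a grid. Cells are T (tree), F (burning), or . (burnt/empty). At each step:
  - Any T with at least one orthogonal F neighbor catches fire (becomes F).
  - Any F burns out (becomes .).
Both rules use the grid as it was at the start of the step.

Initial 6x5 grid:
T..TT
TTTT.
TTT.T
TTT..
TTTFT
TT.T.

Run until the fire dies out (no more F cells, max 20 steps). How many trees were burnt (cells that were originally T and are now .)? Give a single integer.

Step 1: +3 fires, +1 burnt (F count now 3)
Step 2: +2 fires, +3 burnt (F count now 2)
Step 3: +4 fires, +2 burnt (F count now 4)
Step 4: +4 fires, +4 burnt (F count now 4)
Step 5: +3 fires, +4 burnt (F count now 3)
Step 6: +2 fires, +3 burnt (F count now 2)
Step 7: +2 fires, +2 burnt (F count now 2)
Step 8: +0 fires, +2 burnt (F count now 0)
Fire out after step 8
Initially T: 21, now '.': 29
Total burnt (originally-T cells now '.'): 20

Answer: 20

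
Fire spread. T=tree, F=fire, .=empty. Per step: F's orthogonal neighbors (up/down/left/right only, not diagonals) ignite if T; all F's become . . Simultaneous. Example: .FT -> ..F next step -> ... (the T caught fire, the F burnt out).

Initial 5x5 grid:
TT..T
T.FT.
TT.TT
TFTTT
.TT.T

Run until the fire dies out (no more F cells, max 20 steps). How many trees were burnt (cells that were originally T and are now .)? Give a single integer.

Answer: 15

Derivation:
Step 1: +5 fires, +2 burnt (F count now 5)
Step 2: +4 fires, +5 burnt (F count now 4)
Step 3: +3 fires, +4 burnt (F count now 3)
Step 4: +2 fires, +3 burnt (F count now 2)
Step 5: +1 fires, +2 burnt (F count now 1)
Step 6: +0 fires, +1 burnt (F count now 0)
Fire out after step 6
Initially T: 16, now '.': 24
Total burnt (originally-T cells now '.'): 15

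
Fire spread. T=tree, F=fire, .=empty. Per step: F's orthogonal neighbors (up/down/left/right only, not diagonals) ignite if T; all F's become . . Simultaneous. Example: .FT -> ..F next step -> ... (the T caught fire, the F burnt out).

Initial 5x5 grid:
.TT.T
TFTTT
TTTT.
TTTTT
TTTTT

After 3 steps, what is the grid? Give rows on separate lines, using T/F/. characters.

Step 1: 4 trees catch fire, 1 burn out
  .FT.T
  F.FTT
  TFTT.
  TTTTT
  TTTTT
Step 2: 5 trees catch fire, 4 burn out
  ..F.T
  ...FT
  F.FT.
  TFTTT
  TTTTT
Step 3: 5 trees catch fire, 5 burn out
  ....T
  ....F
  ...F.
  F.FTT
  TFTTT

....T
....F
...F.
F.FTT
TFTTT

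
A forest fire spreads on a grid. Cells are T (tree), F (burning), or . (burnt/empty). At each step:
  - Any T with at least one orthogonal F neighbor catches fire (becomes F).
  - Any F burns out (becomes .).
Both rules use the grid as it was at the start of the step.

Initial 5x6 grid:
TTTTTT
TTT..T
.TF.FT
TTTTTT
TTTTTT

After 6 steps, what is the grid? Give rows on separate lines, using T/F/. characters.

Step 1: 5 trees catch fire, 2 burn out
  TTTTTT
  TTF..T
  .F...F
  TTFTFT
  TTTTTT
Step 2: 8 trees catch fire, 5 burn out
  TTFTTT
  TF...F
  ......
  TF.F.F
  TTFTFT
Step 3: 8 trees catch fire, 8 burn out
  TF.FTF
  F.....
  ......
  F.....
  TF.F.F
Step 4: 3 trees catch fire, 8 burn out
  F...F.
  ......
  ......
  ......
  F.....
Step 5: 0 trees catch fire, 3 burn out
  ......
  ......
  ......
  ......
  ......
Step 6: 0 trees catch fire, 0 burn out
  ......
  ......
  ......
  ......
  ......

......
......
......
......
......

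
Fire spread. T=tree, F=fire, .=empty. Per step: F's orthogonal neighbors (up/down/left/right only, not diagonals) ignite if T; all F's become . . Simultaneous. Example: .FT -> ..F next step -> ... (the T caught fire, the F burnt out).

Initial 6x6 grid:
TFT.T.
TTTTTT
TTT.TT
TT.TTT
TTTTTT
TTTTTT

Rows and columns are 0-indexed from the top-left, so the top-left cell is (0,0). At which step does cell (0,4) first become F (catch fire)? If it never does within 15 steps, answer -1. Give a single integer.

Step 1: cell (0,4)='T' (+3 fires, +1 burnt)
Step 2: cell (0,4)='T' (+3 fires, +3 burnt)
Step 3: cell (0,4)='T' (+4 fires, +3 burnt)
Step 4: cell (0,4)='T' (+3 fires, +4 burnt)
Step 5: cell (0,4)='F' (+6 fires, +3 burnt)
  -> target ignites at step 5
Step 6: cell (0,4)='.' (+5 fires, +6 burnt)
Step 7: cell (0,4)='.' (+4 fires, +5 burnt)
Step 8: cell (0,4)='.' (+2 fires, +4 burnt)
Step 9: cell (0,4)='.' (+1 fires, +2 burnt)
Step 10: cell (0,4)='.' (+0 fires, +1 burnt)
  fire out at step 10

5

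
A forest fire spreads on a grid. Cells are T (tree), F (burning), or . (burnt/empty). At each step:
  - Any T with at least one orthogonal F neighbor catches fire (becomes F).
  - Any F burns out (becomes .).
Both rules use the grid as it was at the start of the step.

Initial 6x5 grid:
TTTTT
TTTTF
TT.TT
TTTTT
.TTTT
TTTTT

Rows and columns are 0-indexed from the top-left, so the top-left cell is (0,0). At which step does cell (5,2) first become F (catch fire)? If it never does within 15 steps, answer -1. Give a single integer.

Step 1: cell (5,2)='T' (+3 fires, +1 burnt)
Step 2: cell (5,2)='T' (+4 fires, +3 burnt)
Step 3: cell (5,2)='T' (+4 fires, +4 burnt)
Step 4: cell (5,2)='T' (+6 fires, +4 burnt)
Step 5: cell (5,2)='T' (+5 fires, +6 burnt)
Step 6: cell (5,2)='F' (+3 fires, +5 burnt)
  -> target ignites at step 6
Step 7: cell (5,2)='.' (+1 fires, +3 burnt)
Step 8: cell (5,2)='.' (+1 fires, +1 burnt)
Step 9: cell (5,2)='.' (+0 fires, +1 burnt)
  fire out at step 9

6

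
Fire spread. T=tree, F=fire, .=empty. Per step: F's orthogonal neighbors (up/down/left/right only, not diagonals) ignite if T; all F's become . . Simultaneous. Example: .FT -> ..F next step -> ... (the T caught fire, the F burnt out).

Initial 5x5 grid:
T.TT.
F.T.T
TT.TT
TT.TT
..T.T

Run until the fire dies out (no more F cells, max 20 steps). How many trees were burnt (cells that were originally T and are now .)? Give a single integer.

Step 1: +2 fires, +1 burnt (F count now 2)
Step 2: +2 fires, +2 burnt (F count now 2)
Step 3: +1 fires, +2 burnt (F count now 1)
Step 4: +0 fires, +1 burnt (F count now 0)
Fire out after step 4
Initially T: 15, now '.': 15
Total burnt (originally-T cells now '.'): 5

Answer: 5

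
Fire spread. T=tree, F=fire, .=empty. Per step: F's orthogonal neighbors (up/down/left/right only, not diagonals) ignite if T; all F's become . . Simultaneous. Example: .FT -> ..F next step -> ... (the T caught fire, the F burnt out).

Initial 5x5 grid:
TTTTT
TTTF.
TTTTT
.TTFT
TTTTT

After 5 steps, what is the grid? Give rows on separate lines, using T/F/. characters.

Step 1: 6 trees catch fire, 2 burn out
  TTTFT
  TTF..
  TTTFT
  .TF.F
  TTTFT
Step 2: 8 trees catch fire, 6 burn out
  TTF.F
  TF...
  TTF.F
  .F...
  TTF.F
Step 3: 4 trees catch fire, 8 burn out
  TF...
  F....
  TF...
  .....
  TF...
Step 4: 3 trees catch fire, 4 burn out
  F....
  .....
  F....
  .....
  F....
Step 5: 0 trees catch fire, 3 burn out
  .....
  .....
  .....
  .....
  .....

.....
.....
.....
.....
.....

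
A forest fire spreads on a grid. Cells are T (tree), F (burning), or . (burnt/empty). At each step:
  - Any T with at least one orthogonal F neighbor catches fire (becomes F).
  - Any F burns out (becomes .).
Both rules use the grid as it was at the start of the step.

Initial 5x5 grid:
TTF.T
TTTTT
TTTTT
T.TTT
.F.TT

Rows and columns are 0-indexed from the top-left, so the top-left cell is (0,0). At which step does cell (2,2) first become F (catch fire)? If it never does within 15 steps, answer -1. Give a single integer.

Step 1: cell (2,2)='T' (+2 fires, +2 burnt)
Step 2: cell (2,2)='F' (+4 fires, +2 burnt)
  -> target ignites at step 2
Step 3: cell (2,2)='.' (+5 fires, +4 burnt)
Step 4: cell (2,2)='.' (+4 fires, +5 burnt)
Step 5: cell (2,2)='.' (+3 fires, +4 burnt)
Step 6: cell (2,2)='.' (+1 fires, +3 burnt)
Step 7: cell (2,2)='.' (+0 fires, +1 burnt)
  fire out at step 7

2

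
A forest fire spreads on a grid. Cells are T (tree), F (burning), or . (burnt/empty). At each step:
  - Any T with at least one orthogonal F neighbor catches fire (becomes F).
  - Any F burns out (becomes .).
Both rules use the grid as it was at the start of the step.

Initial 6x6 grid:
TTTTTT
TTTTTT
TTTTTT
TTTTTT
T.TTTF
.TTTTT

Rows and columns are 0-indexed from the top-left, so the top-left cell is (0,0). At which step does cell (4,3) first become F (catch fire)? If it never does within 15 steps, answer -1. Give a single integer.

Step 1: cell (4,3)='T' (+3 fires, +1 burnt)
Step 2: cell (4,3)='F' (+4 fires, +3 burnt)
  -> target ignites at step 2
Step 3: cell (4,3)='.' (+5 fires, +4 burnt)
Step 4: cell (4,3)='.' (+5 fires, +5 burnt)
Step 5: cell (4,3)='.' (+5 fires, +5 burnt)
Step 6: cell (4,3)='.' (+4 fires, +5 burnt)
Step 7: cell (4,3)='.' (+4 fires, +4 burnt)
Step 8: cell (4,3)='.' (+2 fires, +4 burnt)
Step 9: cell (4,3)='.' (+1 fires, +2 burnt)
Step 10: cell (4,3)='.' (+0 fires, +1 burnt)
  fire out at step 10

2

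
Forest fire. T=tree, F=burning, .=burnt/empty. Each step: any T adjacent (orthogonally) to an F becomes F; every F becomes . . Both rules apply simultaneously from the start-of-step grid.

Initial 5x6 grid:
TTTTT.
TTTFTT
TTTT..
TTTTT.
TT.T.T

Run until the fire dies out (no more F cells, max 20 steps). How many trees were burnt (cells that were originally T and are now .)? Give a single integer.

Step 1: +4 fires, +1 burnt (F count now 4)
Step 2: +6 fires, +4 burnt (F count now 6)
Step 3: +6 fires, +6 burnt (F count now 6)
Step 4: +3 fires, +6 burnt (F count now 3)
Step 5: +2 fires, +3 burnt (F count now 2)
Step 6: +1 fires, +2 burnt (F count now 1)
Step 7: +0 fires, +1 burnt (F count now 0)
Fire out after step 7
Initially T: 23, now '.': 29
Total burnt (originally-T cells now '.'): 22

Answer: 22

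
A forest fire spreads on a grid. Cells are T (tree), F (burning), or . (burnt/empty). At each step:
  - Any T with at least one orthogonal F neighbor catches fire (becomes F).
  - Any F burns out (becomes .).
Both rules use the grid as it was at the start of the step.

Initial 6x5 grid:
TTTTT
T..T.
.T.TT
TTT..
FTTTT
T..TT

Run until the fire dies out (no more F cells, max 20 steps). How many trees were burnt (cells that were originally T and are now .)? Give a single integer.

Answer: 11

Derivation:
Step 1: +3 fires, +1 burnt (F count now 3)
Step 2: +2 fires, +3 burnt (F count now 2)
Step 3: +3 fires, +2 burnt (F count now 3)
Step 4: +2 fires, +3 burnt (F count now 2)
Step 5: +1 fires, +2 burnt (F count now 1)
Step 6: +0 fires, +1 burnt (F count now 0)
Fire out after step 6
Initially T: 20, now '.': 21
Total burnt (originally-T cells now '.'): 11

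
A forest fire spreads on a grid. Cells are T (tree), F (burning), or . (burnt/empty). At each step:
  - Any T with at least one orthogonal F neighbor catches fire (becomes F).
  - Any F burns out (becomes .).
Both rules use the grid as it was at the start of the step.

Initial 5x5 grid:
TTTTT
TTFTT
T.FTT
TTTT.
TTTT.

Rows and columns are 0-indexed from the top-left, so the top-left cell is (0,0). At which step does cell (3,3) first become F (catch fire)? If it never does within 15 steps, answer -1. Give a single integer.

Step 1: cell (3,3)='T' (+5 fires, +2 burnt)
Step 2: cell (3,3)='F' (+8 fires, +5 burnt)
  -> target ignites at step 2
Step 3: cell (3,3)='.' (+6 fires, +8 burnt)
Step 4: cell (3,3)='.' (+1 fires, +6 burnt)
Step 5: cell (3,3)='.' (+0 fires, +1 burnt)
  fire out at step 5

2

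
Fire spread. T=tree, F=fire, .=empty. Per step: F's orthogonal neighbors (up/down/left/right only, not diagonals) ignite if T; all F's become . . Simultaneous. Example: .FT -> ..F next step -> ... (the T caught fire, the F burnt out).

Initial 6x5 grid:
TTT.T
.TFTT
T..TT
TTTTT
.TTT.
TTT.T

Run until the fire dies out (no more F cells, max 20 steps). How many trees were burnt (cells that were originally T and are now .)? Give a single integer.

Answer: 21

Derivation:
Step 1: +3 fires, +1 burnt (F count now 3)
Step 2: +3 fires, +3 burnt (F count now 3)
Step 3: +4 fires, +3 burnt (F count now 4)
Step 4: +3 fires, +4 burnt (F count now 3)
Step 5: +2 fires, +3 burnt (F count now 2)
Step 6: +3 fires, +2 burnt (F count now 3)
Step 7: +2 fires, +3 burnt (F count now 2)
Step 8: +1 fires, +2 burnt (F count now 1)
Step 9: +0 fires, +1 burnt (F count now 0)
Fire out after step 9
Initially T: 22, now '.': 29
Total burnt (originally-T cells now '.'): 21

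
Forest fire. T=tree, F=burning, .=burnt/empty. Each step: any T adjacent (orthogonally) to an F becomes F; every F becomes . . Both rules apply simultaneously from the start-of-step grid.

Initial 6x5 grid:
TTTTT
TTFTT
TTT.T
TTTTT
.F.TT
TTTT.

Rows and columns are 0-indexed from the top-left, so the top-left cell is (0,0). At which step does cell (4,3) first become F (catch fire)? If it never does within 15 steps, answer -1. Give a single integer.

Step 1: cell (4,3)='T' (+6 fires, +2 burnt)
Step 2: cell (4,3)='T' (+9 fires, +6 burnt)
Step 3: cell (4,3)='T' (+6 fires, +9 burnt)
Step 4: cell (4,3)='F' (+2 fires, +6 burnt)
  -> target ignites at step 4
Step 5: cell (4,3)='.' (+1 fires, +2 burnt)
Step 6: cell (4,3)='.' (+0 fires, +1 burnt)
  fire out at step 6

4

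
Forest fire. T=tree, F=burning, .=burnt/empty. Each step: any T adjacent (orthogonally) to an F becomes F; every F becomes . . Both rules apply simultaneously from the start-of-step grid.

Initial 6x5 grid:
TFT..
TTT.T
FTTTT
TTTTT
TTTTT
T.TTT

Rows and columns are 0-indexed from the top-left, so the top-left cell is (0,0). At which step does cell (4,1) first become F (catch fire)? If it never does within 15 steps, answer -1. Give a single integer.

Step 1: cell (4,1)='T' (+6 fires, +2 burnt)
Step 2: cell (4,1)='T' (+4 fires, +6 burnt)
Step 3: cell (4,1)='F' (+4 fires, +4 burnt)
  -> target ignites at step 3
Step 4: cell (4,1)='.' (+3 fires, +4 burnt)
Step 5: cell (4,1)='.' (+4 fires, +3 burnt)
Step 6: cell (4,1)='.' (+2 fires, +4 burnt)
Step 7: cell (4,1)='.' (+1 fires, +2 burnt)
Step 8: cell (4,1)='.' (+0 fires, +1 burnt)
  fire out at step 8

3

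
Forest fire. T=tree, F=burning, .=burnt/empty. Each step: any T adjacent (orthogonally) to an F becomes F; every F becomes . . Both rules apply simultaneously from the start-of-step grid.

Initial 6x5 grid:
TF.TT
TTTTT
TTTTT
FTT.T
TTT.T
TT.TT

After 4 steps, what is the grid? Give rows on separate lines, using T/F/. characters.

Step 1: 5 trees catch fire, 2 burn out
  F..TT
  TFTTT
  FTTTT
  .FT.T
  FTT.T
  TT.TT
Step 2: 6 trees catch fire, 5 burn out
  ...TT
  F.FTT
  .FTTT
  ..F.T
  .FT.T
  FT.TT
Step 3: 4 trees catch fire, 6 burn out
  ...TT
  ...FT
  ..FTT
  ....T
  ..F.T
  .F.TT
Step 4: 3 trees catch fire, 4 burn out
  ...FT
  ....F
  ...FT
  ....T
  ....T
  ...TT

...FT
....F
...FT
....T
....T
...TT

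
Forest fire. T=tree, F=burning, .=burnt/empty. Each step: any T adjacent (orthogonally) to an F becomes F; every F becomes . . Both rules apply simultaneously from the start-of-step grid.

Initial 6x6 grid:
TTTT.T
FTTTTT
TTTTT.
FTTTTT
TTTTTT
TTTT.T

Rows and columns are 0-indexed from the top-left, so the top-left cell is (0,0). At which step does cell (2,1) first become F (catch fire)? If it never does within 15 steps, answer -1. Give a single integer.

Step 1: cell (2,1)='T' (+5 fires, +2 burnt)
Step 2: cell (2,1)='F' (+6 fires, +5 burnt)
  -> target ignites at step 2
Step 3: cell (2,1)='.' (+6 fires, +6 burnt)
Step 4: cell (2,1)='.' (+6 fires, +6 burnt)
Step 5: cell (2,1)='.' (+5 fires, +6 burnt)
Step 6: cell (2,1)='.' (+2 fires, +5 burnt)
Step 7: cell (2,1)='.' (+1 fires, +2 burnt)
Step 8: cell (2,1)='.' (+0 fires, +1 burnt)
  fire out at step 8

2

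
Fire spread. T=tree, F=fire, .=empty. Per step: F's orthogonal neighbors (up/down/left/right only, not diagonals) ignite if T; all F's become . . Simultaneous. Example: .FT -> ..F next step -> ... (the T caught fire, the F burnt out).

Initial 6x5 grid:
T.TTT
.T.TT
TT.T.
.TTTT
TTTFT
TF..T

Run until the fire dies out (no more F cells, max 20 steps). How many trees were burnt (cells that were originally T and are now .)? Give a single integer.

Step 1: +5 fires, +2 burnt (F count now 5)
Step 2: +6 fires, +5 burnt (F count now 6)
Step 3: +2 fires, +6 burnt (F count now 2)
Step 4: +4 fires, +2 burnt (F count now 4)
Step 5: +2 fires, +4 burnt (F count now 2)
Step 6: +0 fires, +2 burnt (F count now 0)
Fire out after step 6
Initially T: 20, now '.': 29
Total burnt (originally-T cells now '.'): 19

Answer: 19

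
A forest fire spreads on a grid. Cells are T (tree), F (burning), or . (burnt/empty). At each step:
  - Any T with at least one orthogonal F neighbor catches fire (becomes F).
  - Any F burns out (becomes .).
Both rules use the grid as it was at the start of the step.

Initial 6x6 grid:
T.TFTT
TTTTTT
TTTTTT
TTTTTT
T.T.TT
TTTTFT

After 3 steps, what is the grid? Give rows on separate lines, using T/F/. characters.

Step 1: 6 trees catch fire, 2 burn out
  T.F.FT
  TTTFTT
  TTTTTT
  TTTTTT
  T.T.FT
  TTTF.F
Step 2: 7 trees catch fire, 6 burn out
  T....F
  TTF.FT
  TTTFTT
  TTTTFT
  T.T..F
  TTF...
Step 3: 8 trees catch fire, 7 burn out
  T.....
  TF...F
  TTF.FT
  TTTF.F
  T.F...
  TF....

T.....
TF...F
TTF.FT
TTTF.F
T.F...
TF....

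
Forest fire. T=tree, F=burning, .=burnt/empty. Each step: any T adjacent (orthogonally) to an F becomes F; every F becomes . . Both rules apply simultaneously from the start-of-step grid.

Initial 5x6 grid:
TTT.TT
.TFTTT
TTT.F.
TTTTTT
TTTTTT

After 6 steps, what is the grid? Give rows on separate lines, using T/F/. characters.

Step 1: 6 trees catch fire, 2 burn out
  TTF.TT
  .F.FFT
  TTF...
  TTTTFT
  TTTTTT
Step 2: 8 trees catch fire, 6 burn out
  TF..FT
  .....F
  TF....
  TTFF.F
  TTTTFT
Step 3: 7 trees catch fire, 8 burn out
  F....F
  ......
  F.....
  TF....
  TTFF.F
Step 4: 2 trees catch fire, 7 burn out
  ......
  ......
  ......
  F.....
  TF....
Step 5: 1 trees catch fire, 2 burn out
  ......
  ......
  ......
  ......
  F.....
Step 6: 0 trees catch fire, 1 burn out
  ......
  ......
  ......
  ......
  ......

......
......
......
......
......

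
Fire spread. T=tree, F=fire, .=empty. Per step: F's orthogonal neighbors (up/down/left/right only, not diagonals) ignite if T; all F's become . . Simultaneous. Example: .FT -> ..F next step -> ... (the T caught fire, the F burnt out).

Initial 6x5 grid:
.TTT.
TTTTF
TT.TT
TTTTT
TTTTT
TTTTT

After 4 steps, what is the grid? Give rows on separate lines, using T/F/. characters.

Step 1: 2 trees catch fire, 1 burn out
  .TTT.
  TTTF.
  TT.TF
  TTTTT
  TTTTT
  TTTTT
Step 2: 4 trees catch fire, 2 burn out
  .TTF.
  TTF..
  TT.F.
  TTTTF
  TTTTT
  TTTTT
Step 3: 4 trees catch fire, 4 burn out
  .TF..
  TF...
  TT...
  TTTF.
  TTTTF
  TTTTT
Step 4: 6 trees catch fire, 4 burn out
  .F...
  F....
  TF...
  TTF..
  TTTF.
  TTTTF

.F...
F....
TF...
TTF..
TTTF.
TTTTF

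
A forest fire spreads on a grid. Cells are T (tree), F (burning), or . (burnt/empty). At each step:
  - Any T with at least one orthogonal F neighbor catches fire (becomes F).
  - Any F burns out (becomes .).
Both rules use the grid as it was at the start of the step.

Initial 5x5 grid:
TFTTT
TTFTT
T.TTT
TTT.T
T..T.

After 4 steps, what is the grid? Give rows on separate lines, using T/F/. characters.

Step 1: 5 trees catch fire, 2 burn out
  F.FTT
  TF.FT
  T.FTT
  TTT.T
  T..T.
Step 2: 5 trees catch fire, 5 burn out
  ...FT
  F...F
  T..FT
  TTF.T
  T..T.
Step 3: 4 trees catch fire, 5 burn out
  ....F
  .....
  F...F
  TF..T
  T..T.
Step 4: 2 trees catch fire, 4 burn out
  .....
  .....
  .....
  F...F
  T..T.

.....
.....
.....
F...F
T..T.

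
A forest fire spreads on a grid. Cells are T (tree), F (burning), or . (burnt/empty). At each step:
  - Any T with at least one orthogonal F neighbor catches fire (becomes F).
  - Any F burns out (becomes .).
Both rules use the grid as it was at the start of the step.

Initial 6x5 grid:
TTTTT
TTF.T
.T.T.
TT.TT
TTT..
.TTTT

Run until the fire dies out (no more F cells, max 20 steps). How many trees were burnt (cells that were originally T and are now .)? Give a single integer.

Step 1: +2 fires, +1 burnt (F count now 2)
Step 2: +4 fires, +2 burnt (F count now 4)
Step 3: +3 fires, +4 burnt (F count now 3)
Step 4: +3 fires, +3 burnt (F count now 3)
Step 5: +3 fires, +3 burnt (F count now 3)
Step 6: +1 fires, +3 burnt (F count now 1)
Step 7: +1 fires, +1 burnt (F count now 1)
Step 8: +1 fires, +1 burnt (F count now 1)
Step 9: +0 fires, +1 burnt (F count now 0)
Fire out after step 9
Initially T: 21, now '.': 27
Total burnt (originally-T cells now '.'): 18

Answer: 18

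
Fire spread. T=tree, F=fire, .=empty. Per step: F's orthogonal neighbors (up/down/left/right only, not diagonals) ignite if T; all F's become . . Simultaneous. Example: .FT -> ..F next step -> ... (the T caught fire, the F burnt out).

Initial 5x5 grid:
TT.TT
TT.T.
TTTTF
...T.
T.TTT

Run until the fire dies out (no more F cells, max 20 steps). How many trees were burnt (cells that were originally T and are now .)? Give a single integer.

Answer: 15

Derivation:
Step 1: +1 fires, +1 burnt (F count now 1)
Step 2: +3 fires, +1 burnt (F count now 3)
Step 3: +3 fires, +3 burnt (F count now 3)
Step 4: +5 fires, +3 burnt (F count now 5)
Step 5: +2 fires, +5 burnt (F count now 2)
Step 6: +1 fires, +2 burnt (F count now 1)
Step 7: +0 fires, +1 burnt (F count now 0)
Fire out after step 7
Initially T: 16, now '.': 24
Total burnt (originally-T cells now '.'): 15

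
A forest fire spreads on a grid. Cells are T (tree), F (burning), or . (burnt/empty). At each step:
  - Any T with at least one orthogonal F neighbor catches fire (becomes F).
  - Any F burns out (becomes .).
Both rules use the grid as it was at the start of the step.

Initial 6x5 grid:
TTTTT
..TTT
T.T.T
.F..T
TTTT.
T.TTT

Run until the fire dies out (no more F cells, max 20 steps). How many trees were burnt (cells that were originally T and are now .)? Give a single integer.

Step 1: +1 fires, +1 burnt (F count now 1)
Step 2: +2 fires, +1 burnt (F count now 2)
Step 3: +3 fires, +2 burnt (F count now 3)
Step 4: +1 fires, +3 burnt (F count now 1)
Step 5: +1 fires, +1 burnt (F count now 1)
Step 6: +0 fires, +1 burnt (F count now 0)
Fire out after step 6
Initially T: 20, now '.': 18
Total burnt (originally-T cells now '.'): 8

Answer: 8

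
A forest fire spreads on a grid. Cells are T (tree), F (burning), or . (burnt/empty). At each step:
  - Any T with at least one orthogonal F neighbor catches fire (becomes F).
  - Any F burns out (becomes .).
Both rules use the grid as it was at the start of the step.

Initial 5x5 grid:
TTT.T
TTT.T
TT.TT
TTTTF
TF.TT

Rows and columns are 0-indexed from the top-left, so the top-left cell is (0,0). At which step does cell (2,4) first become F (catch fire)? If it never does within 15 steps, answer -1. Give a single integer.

Step 1: cell (2,4)='F' (+5 fires, +2 burnt)
  -> target ignites at step 1
Step 2: cell (2,4)='.' (+6 fires, +5 burnt)
Step 3: cell (2,4)='.' (+3 fires, +6 burnt)
Step 4: cell (2,4)='.' (+3 fires, +3 burnt)
Step 5: cell (2,4)='.' (+2 fires, +3 burnt)
Step 6: cell (2,4)='.' (+0 fires, +2 burnt)
  fire out at step 6

1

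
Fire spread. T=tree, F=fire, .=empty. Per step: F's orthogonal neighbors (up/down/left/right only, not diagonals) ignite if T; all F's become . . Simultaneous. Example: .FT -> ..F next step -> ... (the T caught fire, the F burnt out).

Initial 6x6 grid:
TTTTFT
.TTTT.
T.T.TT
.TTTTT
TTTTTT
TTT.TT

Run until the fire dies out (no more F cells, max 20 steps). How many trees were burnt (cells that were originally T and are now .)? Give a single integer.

Answer: 28

Derivation:
Step 1: +3 fires, +1 burnt (F count now 3)
Step 2: +3 fires, +3 burnt (F count now 3)
Step 3: +4 fires, +3 burnt (F count now 4)
Step 4: +6 fires, +4 burnt (F count now 6)
Step 5: +4 fires, +6 burnt (F count now 4)
Step 6: +3 fires, +4 burnt (F count now 3)
Step 7: +2 fires, +3 burnt (F count now 2)
Step 8: +2 fires, +2 burnt (F count now 2)
Step 9: +1 fires, +2 burnt (F count now 1)
Step 10: +0 fires, +1 burnt (F count now 0)
Fire out after step 10
Initially T: 29, now '.': 35
Total burnt (originally-T cells now '.'): 28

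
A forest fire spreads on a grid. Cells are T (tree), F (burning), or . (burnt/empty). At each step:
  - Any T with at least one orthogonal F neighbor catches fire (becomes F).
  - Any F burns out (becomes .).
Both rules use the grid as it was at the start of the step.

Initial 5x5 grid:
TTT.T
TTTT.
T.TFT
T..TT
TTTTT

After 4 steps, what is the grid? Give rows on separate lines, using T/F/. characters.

Step 1: 4 trees catch fire, 1 burn out
  TTT.T
  TTTF.
  T.F.F
  T..FT
  TTTTT
Step 2: 3 trees catch fire, 4 burn out
  TTT.T
  TTF..
  T....
  T...F
  TTTFT
Step 3: 4 trees catch fire, 3 burn out
  TTF.T
  TF...
  T....
  T....
  TTF.F
Step 4: 3 trees catch fire, 4 burn out
  TF..T
  F....
  T....
  T....
  TF...

TF..T
F....
T....
T....
TF...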